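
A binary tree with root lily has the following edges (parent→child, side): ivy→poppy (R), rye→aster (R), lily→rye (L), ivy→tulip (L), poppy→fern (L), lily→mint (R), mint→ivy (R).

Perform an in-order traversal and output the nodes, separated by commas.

In-order visits the left subtree, then the node, then the right subtree.
At lily: go left to rye.
  At rye: no left child.
  Visit rye.
  At rye: go right to aster.
    aster is a leaf — visit aster.
Visit lily.
At lily: go right to mint.
  At mint: no left child.
  Visit mint.
  At mint: go right to ivy.
    At ivy: go left to tulip.
      tulip is a leaf — visit tulip.
    Visit ivy.
    At ivy: go right to poppy.
      At poppy: go left to fern.
        fern is a leaf — visit fern.
      Visit poppy.
      At poppy: no right child.

rye, aster, lily, mint, tulip, ivy, fern, poppy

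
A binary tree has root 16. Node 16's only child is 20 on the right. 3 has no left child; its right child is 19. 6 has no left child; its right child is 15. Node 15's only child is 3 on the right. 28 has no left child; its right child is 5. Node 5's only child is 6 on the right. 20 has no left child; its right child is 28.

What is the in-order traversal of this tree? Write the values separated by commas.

16, 20, 28, 5, 6, 15, 3, 19

In-order visits the left subtree, then the node, then the right subtree.
At 16: no left child.
Visit 16.
At 16: go right to 20.
  At 20: no left child.
  Visit 20.
  At 20: go right to 28.
    At 28: no left child.
    Visit 28.
    At 28: go right to 5.
      At 5: no left child.
      Visit 5.
      At 5: go right to 6.
        At 6: no left child.
        Visit 6.
        At 6: go right to 15.
          At 15: no left child.
          Visit 15.
          At 15: go right to 3.
            At 3: no left child.
            Visit 3.
            At 3: go right to 19.
              19 is a leaf — visit 19.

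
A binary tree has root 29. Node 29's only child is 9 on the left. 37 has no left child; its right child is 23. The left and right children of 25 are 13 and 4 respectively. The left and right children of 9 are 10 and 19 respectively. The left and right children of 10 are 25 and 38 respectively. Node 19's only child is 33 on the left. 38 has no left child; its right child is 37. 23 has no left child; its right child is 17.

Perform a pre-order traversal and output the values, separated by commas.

Pre-order visits the node, then its left subtree, then its right subtree.
Visit 29.
At 29: go left to 9.
  Visit 9.
  At 9: go left to 10.
    Visit 10.
    At 10: go left to 25.
      Visit 25.
      At 25: go left to 13.
        13 is a leaf — visit 13.
      At 25: go right to 4.
        4 is a leaf — visit 4.
    At 10: go right to 38.
      Visit 38.
      At 38: no left child.
      At 38: go right to 37.
        Visit 37.
        At 37: no left child.
        At 37: go right to 23.
          Visit 23.
          At 23: no left child.
          At 23: go right to 17.
            17 is a leaf — visit 17.
  At 9: go right to 19.
    Visit 19.
    At 19: go left to 33.
      33 is a leaf — visit 33.
    At 19: no right child.
At 29: no right child.

29, 9, 10, 25, 13, 4, 38, 37, 23, 17, 19, 33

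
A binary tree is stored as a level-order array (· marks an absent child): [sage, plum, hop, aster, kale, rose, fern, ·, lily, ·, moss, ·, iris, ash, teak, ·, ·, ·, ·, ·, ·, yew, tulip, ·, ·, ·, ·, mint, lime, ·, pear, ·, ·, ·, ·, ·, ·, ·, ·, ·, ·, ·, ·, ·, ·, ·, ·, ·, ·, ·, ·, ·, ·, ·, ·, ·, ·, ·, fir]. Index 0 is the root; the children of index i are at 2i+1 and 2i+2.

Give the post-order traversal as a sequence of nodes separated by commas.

lily, aster, yew, tulip, moss, kale, plum, iris, rose, mint, fir, lime, ash, pear, teak, fern, hop, sage

Post-order visits the left subtree, then the right subtree, then the node.
At sage: go left to plum.
  At plum: go left to aster.
    At aster: no left child.
    At aster: go right to lily.
      lily is a leaf — visit lily.
    Visit aster.
  At plum: go right to kale.
    At kale: no left child.
    At kale: go right to moss.
      At moss: go left to yew.
        yew is a leaf — visit yew.
      At moss: go right to tulip.
        tulip is a leaf — visit tulip.
      Visit moss.
    Visit kale.
  Visit plum.
At sage: go right to hop.
  At hop: go left to rose.
    At rose: no left child.
    At rose: go right to iris.
      iris is a leaf — visit iris.
    Visit rose.
  At hop: go right to fern.
    At fern: go left to ash.
      At ash: go left to mint.
        mint is a leaf — visit mint.
      At ash: go right to lime.
        At lime: no left child.
        At lime: go right to fir.
          fir is a leaf — visit fir.
        Visit lime.
      Visit ash.
    At fern: go right to teak.
      At teak: no left child.
      At teak: go right to pear.
        pear is a leaf — visit pear.
      Visit teak.
    Visit fern.
  Visit hop.
Visit sage.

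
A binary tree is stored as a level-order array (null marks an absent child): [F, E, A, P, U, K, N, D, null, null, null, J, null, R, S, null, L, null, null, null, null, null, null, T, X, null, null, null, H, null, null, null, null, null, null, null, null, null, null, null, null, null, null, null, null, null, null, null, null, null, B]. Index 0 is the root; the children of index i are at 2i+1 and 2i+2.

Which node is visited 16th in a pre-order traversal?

Pre-order visits the node, then its left subtree, then its right subtree.
Visit F.
At F: go left to E.
  Visit E.
  At E: go left to P.
    Visit P.
    At P: go left to D.
      Visit D.
      At D: no left child.
      At D: go right to L.
        L is a leaf — visit L.
    At P: no right child.
  At E: go right to U.
    U is a leaf — visit U.
At F: go right to A.
  Visit A.
  At A: go left to K.
    Visit K.
    At K: go left to J.
      Visit J.
      At J: go left to T.
        T is a leaf — visit T.
      At J: go right to X.
        Visit X.
        At X: no left child.
        At X: go right to B.
          B is a leaf — visit B.
    At K: no right child.
  At A: go right to N.
    Visit N.
    At N: go left to R.
      Visit R.
      At R: no left child.
      At R: go right to H.
        H is a leaf — visit H.
    At N: go right to S.
      S is a leaf — visit S.
Full pre-order sequence: F, E, P, D, L, U, A, K, J, T, X, B, N, R, H, S.

S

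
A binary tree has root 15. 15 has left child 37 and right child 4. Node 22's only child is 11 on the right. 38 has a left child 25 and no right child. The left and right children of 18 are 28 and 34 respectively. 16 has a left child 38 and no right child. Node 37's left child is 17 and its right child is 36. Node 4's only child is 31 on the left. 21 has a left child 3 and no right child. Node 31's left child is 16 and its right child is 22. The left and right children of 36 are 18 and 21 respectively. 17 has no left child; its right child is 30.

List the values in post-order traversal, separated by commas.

Post-order visits the left subtree, then the right subtree, then the node.
At 15: go left to 37.
  At 37: go left to 17.
    At 17: no left child.
    At 17: go right to 30.
      30 is a leaf — visit 30.
    Visit 17.
  At 37: go right to 36.
    At 36: go left to 18.
      At 18: go left to 28.
        28 is a leaf — visit 28.
      At 18: go right to 34.
        34 is a leaf — visit 34.
      Visit 18.
    At 36: go right to 21.
      At 21: go left to 3.
        3 is a leaf — visit 3.
      At 21: no right child.
      Visit 21.
    Visit 36.
  Visit 37.
At 15: go right to 4.
  At 4: go left to 31.
    At 31: go left to 16.
      At 16: go left to 38.
        At 38: go left to 25.
          25 is a leaf — visit 25.
        At 38: no right child.
        Visit 38.
      At 16: no right child.
      Visit 16.
    At 31: go right to 22.
      At 22: no left child.
      At 22: go right to 11.
        11 is a leaf — visit 11.
      Visit 22.
    Visit 31.
  At 4: no right child.
  Visit 4.
Visit 15.

30, 17, 28, 34, 18, 3, 21, 36, 37, 25, 38, 16, 11, 22, 31, 4, 15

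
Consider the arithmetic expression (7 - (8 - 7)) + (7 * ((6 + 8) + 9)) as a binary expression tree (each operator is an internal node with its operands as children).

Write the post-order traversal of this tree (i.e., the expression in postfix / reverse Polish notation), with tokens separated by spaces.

Post-order on an expression tree gives postfix notation: for each operator, emit left operand, right operand, then the operator.

7 8 7 - - 7 6 8 + 9 + * +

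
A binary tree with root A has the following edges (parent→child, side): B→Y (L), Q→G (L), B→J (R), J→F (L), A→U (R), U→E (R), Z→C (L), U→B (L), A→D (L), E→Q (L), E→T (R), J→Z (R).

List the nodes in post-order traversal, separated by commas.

Post-order visits the left subtree, then the right subtree, then the node.
At A: go left to D.
  D is a leaf — visit D.
At A: go right to U.
  At U: go left to B.
    At B: go left to Y.
      Y is a leaf — visit Y.
    At B: go right to J.
      At J: go left to F.
        F is a leaf — visit F.
      At J: go right to Z.
        At Z: go left to C.
          C is a leaf — visit C.
        At Z: no right child.
        Visit Z.
      Visit J.
    Visit B.
  At U: go right to E.
    At E: go left to Q.
      At Q: go left to G.
        G is a leaf — visit G.
      At Q: no right child.
      Visit Q.
    At E: go right to T.
      T is a leaf — visit T.
    Visit E.
  Visit U.
Visit A.

D, Y, F, C, Z, J, B, G, Q, T, E, U, A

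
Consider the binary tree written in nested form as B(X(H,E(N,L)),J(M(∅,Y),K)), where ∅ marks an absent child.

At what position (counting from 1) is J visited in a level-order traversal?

3

Level-order visits nodes level by level from the root, left to right within each level.
Level 0: B
Level 1: X, J
Level 2: H, E, M, K
Level 3: N, L, Y
Full level-order sequence: B, X, J, H, E, M, K, N, L, Y.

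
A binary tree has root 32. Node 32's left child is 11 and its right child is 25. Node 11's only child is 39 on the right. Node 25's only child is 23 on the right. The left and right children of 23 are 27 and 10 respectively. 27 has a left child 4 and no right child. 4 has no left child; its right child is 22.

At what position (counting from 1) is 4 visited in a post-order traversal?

Post-order visits the left subtree, then the right subtree, then the node.
At 32: go left to 11.
  At 11: no left child.
  At 11: go right to 39.
    39 is a leaf — visit 39.
  Visit 11.
At 32: go right to 25.
  At 25: no left child.
  At 25: go right to 23.
    At 23: go left to 27.
      At 27: go left to 4.
        At 4: no left child.
        At 4: go right to 22.
          22 is a leaf — visit 22.
        Visit 4.
      At 27: no right child.
      Visit 27.
    At 23: go right to 10.
      10 is a leaf — visit 10.
    Visit 23.
  Visit 25.
Visit 32.
Full post-order sequence: 39, 11, 22, 4, 27, 10, 23, 25, 32.

4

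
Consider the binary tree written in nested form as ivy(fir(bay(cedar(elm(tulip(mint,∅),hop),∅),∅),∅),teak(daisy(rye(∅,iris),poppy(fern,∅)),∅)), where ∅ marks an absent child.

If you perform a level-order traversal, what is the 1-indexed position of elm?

Level-order visits nodes level by level from the root, left to right within each level.
Level 0: ivy
Level 1: fir, teak
Level 2: bay, daisy
Level 3: cedar, rye, poppy
Level 4: elm, iris, fern
Level 5: tulip, hop
Level 6: mint
Full level-order sequence: ivy, fir, teak, bay, daisy, cedar, rye, poppy, elm, iris, fern, tulip, hop, mint.

9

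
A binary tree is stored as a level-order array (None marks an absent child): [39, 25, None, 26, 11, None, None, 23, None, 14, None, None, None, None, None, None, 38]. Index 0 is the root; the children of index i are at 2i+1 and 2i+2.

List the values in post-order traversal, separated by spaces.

Post-order visits the left subtree, then the right subtree, then the node.
At 39: go left to 25.
  At 25: go left to 26.
    At 26: go left to 23.
      At 23: no left child.
      At 23: go right to 38.
        38 is a leaf — visit 38.
      Visit 23.
    At 26: no right child.
    Visit 26.
  At 25: go right to 11.
    At 11: go left to 14.
      14 is a leaf — visit 14.
    At 11: no right child.
    Visit 11.
  Visit 25.
At 39: no right child.
Visit 39.

38 23 26 14 11 25 39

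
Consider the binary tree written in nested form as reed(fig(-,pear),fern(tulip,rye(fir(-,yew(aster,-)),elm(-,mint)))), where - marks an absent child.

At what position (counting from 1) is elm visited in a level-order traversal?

Level-order visits nodes level by level from the root, left to right within each level.
Level 0: reed
Level 1: fig, fern
Level 2: pear, tulip, rye
Level 3: fir, elm
Level 4: yew, mint
Level 5: aster
Full level-order sequence: reed, fig, fern, pear, tulip, rye, fir, elm, yew, mint, aster.

8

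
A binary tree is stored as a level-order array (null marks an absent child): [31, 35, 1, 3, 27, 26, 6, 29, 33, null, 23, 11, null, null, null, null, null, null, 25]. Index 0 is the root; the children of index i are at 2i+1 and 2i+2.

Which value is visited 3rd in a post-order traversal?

Post-order visits the left subtree, then the right subtree, then the node.
At 31: go left to 35.
  At 35: go left to 3.
    At 3: go left to 29.
      29 is a leaf — visit 29.
    At 3: go right to 33.
      At 33: no left child.
      At 33: go right to 25.
        25 is a leaf — visit 25.
      Visit 33.
    Visit 3.
  At 35: go right to 27.
    At 27: no left child.
    At 27: go right to 23.
      23 is a leaf — visit 23.
    Visit 27.
  Visit 35.
At 31: go right to 1.
  At 1: go left to 26.
    At 26: go left to 11.
      11 is a leaf — visit 11.
    At 26: no right child.
    Visit 26.
  At 1: go right to 6.
    6 is a leaf — visit 6.
  Visit 1.
Visit 31.
Full post-order sequence: 29, 25, 33, 3, 23, 27, 35, 11, 26, 6, 1, 31.

33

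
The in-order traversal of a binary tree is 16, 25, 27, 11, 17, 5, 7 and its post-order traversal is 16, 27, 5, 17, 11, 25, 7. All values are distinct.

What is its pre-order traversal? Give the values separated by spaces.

7 25 16 11 27 17 5

The last element of post-order is the root; it splits in-order into left and right subtrees.
Root 7: left subtree has 6 nodes {16, 25, 27, 11, 17, 5}, right has 0 { }.
  Root 25: left subtree has 1 node {16}, right has 4 {27, 11, 17, 5}.
    Root 11: left subtree has 1 node {27}, right has 2 {17, 5}.
      Root 17: left subtree has 0 nodes { }, right has 1 {5}.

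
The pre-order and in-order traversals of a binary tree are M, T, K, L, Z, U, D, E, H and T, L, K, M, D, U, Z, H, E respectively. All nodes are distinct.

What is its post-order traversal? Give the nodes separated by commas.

The first element of pre-order is the root; it splits in-order into left and right subtrees.
Root M: left subtree has 3 nodes {T, L, K}, right has 5 {D, U, Z, H, E}.
  Root T: left subtree has 0 nodes { }, right has 2 {L, K}.
    Root K: left subtree has 1 node {L}, right has 0 { }.
  Root Z: left subtree has 2 nodes {D, U}, right has 2 {H, E}.
    Root U: left subtree has 1 node {D}, right has 0 { }.
    Root E: left subtree has 1 node {H}, right has 0 { }.

L, K, T, D, U, H, E, Z, M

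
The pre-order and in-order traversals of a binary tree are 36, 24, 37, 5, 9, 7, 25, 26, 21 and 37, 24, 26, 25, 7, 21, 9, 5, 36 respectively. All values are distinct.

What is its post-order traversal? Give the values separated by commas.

The first element of pre-order is the root; it splits in-order into left and right subtrees.
Root 36: left subtree has 8 nodes {37, 24, 26, 25, 7, 21, 9, 5}, right has 0 { }.
  Root 24: left subtree has 1 node {37}, right has 6 {26, 25, 7, 21, 9, 5}.
    Root 5: left subtree has 5 nodes {26, 25, 7, 21, 9}, right has 0 { }.
      Root 9: left subtree has 4 nodes {26, 25, 7, 21}, right has 0 { }.
        Root 7: left subtree has 2 nodes {26, 25}, right has 1 {21}.
          Root 25: left subtree has 1 node {26}, right has 0 { }.

37, 26, 25, 21, 7, 9, 5, 24, 36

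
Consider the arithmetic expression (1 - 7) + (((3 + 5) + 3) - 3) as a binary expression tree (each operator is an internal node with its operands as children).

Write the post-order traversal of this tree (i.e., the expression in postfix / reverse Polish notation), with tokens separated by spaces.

Post-order on an expression tree gives postfix notation: for each operator, emit left operand, right operand, then the operator.

1 7 - 3 5 + 3 + 3 - +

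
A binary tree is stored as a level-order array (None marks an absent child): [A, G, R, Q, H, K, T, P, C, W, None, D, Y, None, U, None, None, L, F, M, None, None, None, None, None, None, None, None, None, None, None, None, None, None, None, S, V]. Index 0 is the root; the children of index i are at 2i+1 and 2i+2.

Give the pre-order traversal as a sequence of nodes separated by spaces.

Pre-order visits the node, then its left subtree, then its right subtree.
Visit A.
At A: go left to G.
  Visit G.
  At G: go left to Q.
    Visit Q.
    At Q: go left to P.
      P is a leaf — visit P.
    At Q: go right to C.
      Visit C.
      At C: go left to L.
        Visit L.
        At L: go left to S.
          S is a leaf — visit S.
        At L: go right to V.
          V is a leaf — visit V.
      At C: go right to F.
        F is a leaf — visit F.
  At G: go right to H.
    Visit H.
    At H: go left to W.
      Visit W.
      At W: go left to M.
        M is a leaf — visit M.
      At W: no right child.
    At H: no right child.
At A: go right to R.
  Visit R.
  At R: go left to K.
    Visit K.
    At K: go left to D.
      D is a leaf — visit D.
    At K: go right to Y.
      Y is a leaf — visit Y.
  At R: go right to T.
    Visit T.
    At T: no left child.
    At T: go right to U.
      U is a leaf — visit U.

A G Q P C L S V F H W M R K D Y T U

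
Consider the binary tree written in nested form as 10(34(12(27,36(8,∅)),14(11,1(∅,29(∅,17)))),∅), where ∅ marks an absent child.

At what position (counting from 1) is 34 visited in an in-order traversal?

5

In-order visits the left subtree, then the node, then the right subtree.
At 10: go left to 34.
  At 34: go left to 12.
    At 12: go left to 27.
      27 is a leaf — visit 27.
    Visit 12.
    At 12: go right to 36.
      At 36: go left to 8.
        8 is a leaf — visit 8.
      Visit 36.
      At 36: no right child.
  Visit 34.
  At 34: go right to 14.
    At 14: go left to 11.
      11 is a leaf — visit 11.
    Visit 14.
    At 14: go right to 1.
      At 1: no left child.
      Visit 1.
      At 1: go right to 29.
        At 29: no left child.
        Visit 29.
        At 29: go right to 17.
          17 is a leaf — visit 17.
Visit 10.
At 10: no right child.
Full in-order sequence: 27, 12, 8, 36, 34, 11, 14, 1, 29, 17, 10.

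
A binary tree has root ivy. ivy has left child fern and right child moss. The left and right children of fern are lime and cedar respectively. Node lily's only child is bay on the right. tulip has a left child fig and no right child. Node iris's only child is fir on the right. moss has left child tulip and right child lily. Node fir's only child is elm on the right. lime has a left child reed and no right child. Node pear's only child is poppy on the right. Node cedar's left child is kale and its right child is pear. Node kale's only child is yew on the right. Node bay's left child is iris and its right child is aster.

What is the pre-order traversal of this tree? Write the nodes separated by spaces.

Pre-order visits the node, then its left subtree, then its right subtree.
Visit ivy.
At ivy: go left to fern.
  Visit fern.
  At fern: go left to lime.
    Visit lime.
    At lime: go left to reed.
      reed is a leaf — visit reed.
    At lime: no right child.
  At fern: go right to cedar.
    Visit cedar.
    At cedar: go left to kale.
      Visit kale.
      At kale: no left child.
      At kale: go right to yew.
        yew is a leaf — visit yew.
    At cedar: go right to pear.
      Visit pear.
      At pear: no left child.
      At pear: go right to poppy.
        poppy is a leaf — visit poppy.
At ivy: go right to moss.
  Visit moss.
  At moss: go left to tulip.
    Visit tulip.
    At tulip: go left to fig.
      fig is a leaf — visit fig.
    At tulip: no right child.
  At moss: go right to lily.
    Visit lily.
    At lily: no left child.
    At lily: go right to bay.
      Visit bay.
      At bay: go left to iris.
        Visit iris.
        At iris: no left child.
        At iris: go right to fir.
          Visit fir.
          At fir: no left child.
          At fir: go right to elm.
            elm is a leaf — visit elm.
      At bay: go right to aster.
        aster is a leaf — visit aster.

ivy fern lime reed cedar kale yew pear poppy moss tulip fig lily bay iris fir elm aster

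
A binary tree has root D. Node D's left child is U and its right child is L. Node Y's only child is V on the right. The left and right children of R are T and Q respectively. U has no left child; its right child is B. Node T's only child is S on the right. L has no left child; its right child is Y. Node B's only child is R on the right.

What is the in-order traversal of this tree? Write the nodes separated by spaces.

In-order visits the left subtree, then the node, then the right subtree.
At D: go left to U.
  At U: no left child.
  Visit U.
  At U: go right to B.
    At B: no left child.
    Visit B.
    At B: go right to R.
      At R: go left to T.
        At T: no left child.
        Visit T.
        At T: go right to S.
          S is a leaf — visit S.
      Visit R.
      At R: go right to Q.
        Q is a leaf — visit Q.
Visit D.
At D: go right to L.
  At L: no left child.
  Visit L.
  At L: go right to Y.
    At Y: no left child.
    Visit Y.
    At Y: go right to V.
      V is a leaf — visit V.

U B T S R Q D L Y V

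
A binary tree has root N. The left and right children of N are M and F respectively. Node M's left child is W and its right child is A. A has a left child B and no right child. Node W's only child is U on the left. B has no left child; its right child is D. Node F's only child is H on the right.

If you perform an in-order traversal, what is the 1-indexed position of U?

1

In-order visits the left subtree, then the node, then the right subtree.
At N: go left to M.
  At M: go left to W.
    At W: go left to U.
      U is a leaf — visit U.
    Visit W.
    At W: no right child.
  Visit M.
  At M: go right to A.
    At A: go left to B.
      At B: no left child.
      Visit B.
      At B: go right to D.
        D is a leaf — visit D.
    Visit A.
    At A: no right child.
Visit N.
At N: go right to F.
  At F: no left child.
  Visit F.
  At F: go right to H.
    H is a leaf — visit H.
Full in-order sequence: U, W, M, B, D, A, N, F, H.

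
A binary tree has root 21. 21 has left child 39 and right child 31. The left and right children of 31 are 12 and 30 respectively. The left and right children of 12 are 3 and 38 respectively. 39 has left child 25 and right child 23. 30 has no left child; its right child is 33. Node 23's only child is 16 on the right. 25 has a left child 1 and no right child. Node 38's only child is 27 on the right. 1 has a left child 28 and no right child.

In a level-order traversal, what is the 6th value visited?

12

Level-order visits nodes level by level from the root, left to right within each level.
Level 0: 21
Level 1: 39, 31
Level 2: 25, 23, 12, 30
Level 3: 1, 16, 3, 38, 33
Level 4: 28, 27
Full level-order sequence: 21, 39, 31, 25, 23, 12, 30, 1, 16, 3, 38, 33, 28, 27.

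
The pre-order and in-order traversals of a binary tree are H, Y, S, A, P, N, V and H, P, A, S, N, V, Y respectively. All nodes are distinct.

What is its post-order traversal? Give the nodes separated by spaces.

P A V N S Y H

The first element of pre-order is the root; it splits in-order into left and right subtrees.
Root H: left subtree has 0 nodes { }, right has 6 {P, A, S, N, V, Y}.
  Root Y: left subtree has 5 nodes {P, A, S, N, V}, right has 0 { }.
    Root S: left subtree has 2 nodes {P, A}, right has 2 {N, V}.
      Root A: left subtree has 1 node {P}, right has 0 { }.
      Root N: left subtree has 0 nodes { }, right has 1 {V}.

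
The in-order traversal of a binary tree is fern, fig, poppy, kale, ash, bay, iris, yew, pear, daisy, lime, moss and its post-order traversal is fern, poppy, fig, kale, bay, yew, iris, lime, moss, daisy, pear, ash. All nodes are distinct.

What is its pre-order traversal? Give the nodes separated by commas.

The last element of post-order is the root; it splits in-order into left and right subtrees.
Root ash: left subtree has 4 nodes {fern, fig, poppy, kale}, right has 7 {bay, iris, yew, pear, daisy, lime, moss}.
  Root kale: left subtree has 3 nodes {fern, fig, poppy}, right has 0 { }.
    Root fig: left subtree has 1 node {fern}, right has 1 {poppy}.
  Root pear: left subtree has 3 nodes {bay, iris, yew}, right has 3 {daisy, lime, moss}.
    Root iris: left subtree has 1 node {bay}, right has 1 {yew}.
    Root daisy: left subtree has 0 nodes { }, right has 2 {lime, moss}.
      Root moss: left subtree has 1 node {lime}, right has 0 { }.

ash, kale, fig, fern, poppy, pear, iris, bay, yew, daisy, moss, lime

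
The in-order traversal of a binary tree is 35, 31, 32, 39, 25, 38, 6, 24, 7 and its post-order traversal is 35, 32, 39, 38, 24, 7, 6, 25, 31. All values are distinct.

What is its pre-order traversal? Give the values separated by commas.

31, 35, 25, 39, 32, 6, 38, 7, 24

The last element of post-order is the root; it splits in-order into left and right subtrees.
Root 31: left subtree has 1 node {35}, right has 7 {32, 39, 25, 38, 6, 24, 7}.
  Root 25: left subtree has 2 nodes {32, 39}, right has 4 {38, 6, 24, 7}.
    Root 39: left subtree has 1 node {32}, right has 0 { }.
    Root 6: left subtree has 1 node {38}, right has 2 {24, 7}.
      Root 7: left subtree has 1 node {24}, right has 0 { }.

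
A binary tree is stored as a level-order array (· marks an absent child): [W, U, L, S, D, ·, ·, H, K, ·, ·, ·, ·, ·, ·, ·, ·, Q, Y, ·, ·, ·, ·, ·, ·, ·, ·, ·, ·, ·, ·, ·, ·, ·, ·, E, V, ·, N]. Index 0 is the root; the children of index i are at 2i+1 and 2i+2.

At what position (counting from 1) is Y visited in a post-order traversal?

Post-order visits the left subtree, then the right subtree, then the node.
At W: go left to U.
  At U: go left to S.
    At S: go left to H.
      H is a leaf — visit H.
    At S: go right to K.
      At K: go left to Q.
        At Q: go left to E.
          E is a leaf — visit E.
        At Q: go right to V.
          V is a leaf — visit V.
        Visit Q.
      At K: go right to Y.
        At Y: no left child.
        At Y: go right to N.
          N is a leaf — visit N.
        Visit Y.
      Visit K.
    Visit S.
  At U: go right to D.
    D is a leaf — visit D.
  Visit U.
At W: go right to L.
  L is a leaf — visit L.
Visit W.
Full post-order sequence: H, E, V, Q, N, Y, K, S, D, U, L, W.

6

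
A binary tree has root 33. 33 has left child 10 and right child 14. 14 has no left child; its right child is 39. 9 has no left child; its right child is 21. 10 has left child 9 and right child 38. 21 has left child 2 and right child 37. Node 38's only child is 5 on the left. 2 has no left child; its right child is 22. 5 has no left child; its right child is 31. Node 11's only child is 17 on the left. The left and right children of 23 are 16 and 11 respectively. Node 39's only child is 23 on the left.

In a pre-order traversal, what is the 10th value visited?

31

Pre-order visits the node, then its left subtree, then its right subtree.
Visit 33.
At 33: go left to 10.
  Visit 10.
  At 10: go left to 9.
    Visit 9.
    At 9: no left child.
    At 9: go right to 21.
      Visit 21.
      At 21: go left to 2.
        Visit 2.
        At 2: no left child.
        At 2: go right to 22.
          22 is a leaf — visit 22.
      At 21: go right to 37.
        37 is a leaf — visit 37.
  At 10: go right to 38.
    Visit 38.
    At 38: go left to 5.
      Visit 5.
      At 5: no left child.
      At 5: go right to 31.
        31 is a leaf — visit 31.
    At 38: no right child.
At 33: go right to 14.
  Visit 14.
  At 14: no left child.
  At 14: go right to 39.
    Visit 39.
    At 39: go left to 23.
      Visit 23.
      At 23: go left to 16.
        16 is a leaf — visit 16.
      At 23: go right to 11.
        Visit 11.
        At 11: go left to 17.
          17 is a leaf — visit 17.
        At 11: no right child.
    At 39: no right child.
Full pre-order sequence: 33, 10, 9, 21, 2, 22, 37, 38, 5, 31, 14, 39, 23, 16, 11, 17.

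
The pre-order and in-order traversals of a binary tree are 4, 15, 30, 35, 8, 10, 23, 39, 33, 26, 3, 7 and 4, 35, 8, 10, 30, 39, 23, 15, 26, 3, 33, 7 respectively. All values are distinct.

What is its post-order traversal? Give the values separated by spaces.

10 8 35 39 23 30 3 26 7 33 15 4

The first element of pre-order is the root; it splits in-order into left and right subtrees.
Root 4: left subtree has 0 nodes { }, right has 11 {35, 8, 10, 30, 39, 23, 15, 26, 3, 33, 7}.
  Root 15: left subtree has 6 nodes {35, 8, 10, 30, 39, 23}, right has 4 {26, 3, 33, 7}.
    Root 30: left subtree has 3 nodes {35, 8, 10}, right has 2 {39, 23}.
      Root 35: left subtree has 0 nodes { }, right has 2 {8, 10}.
        Root 8: left subtree has 0 nodes { }, right has 1 {10}.
      Root 23: left subtree has 1 node {39}, right has 0 { }.
    Root 33: left subtree has 2 nodes {26, 3}, right has 1 {7}.
      Root 26: left subtree has 0 nodes { }, right has 1 {3}.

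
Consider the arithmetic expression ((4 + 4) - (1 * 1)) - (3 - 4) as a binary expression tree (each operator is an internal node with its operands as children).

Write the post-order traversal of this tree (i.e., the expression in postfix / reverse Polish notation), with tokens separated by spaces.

4 4 + 1 1 * - 3 4 - -

Post-order on an expression tree gives postfix notation: for each operator, emit left operand, right operand, then the operator.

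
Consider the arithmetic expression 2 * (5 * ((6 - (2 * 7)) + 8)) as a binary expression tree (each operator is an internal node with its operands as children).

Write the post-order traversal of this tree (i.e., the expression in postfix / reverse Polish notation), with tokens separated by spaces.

2 5 6 2 7 * - 8 + * *

Post-order on an expression tree gives postfix notation: for each operator, emit left operand, right operand, then the operator.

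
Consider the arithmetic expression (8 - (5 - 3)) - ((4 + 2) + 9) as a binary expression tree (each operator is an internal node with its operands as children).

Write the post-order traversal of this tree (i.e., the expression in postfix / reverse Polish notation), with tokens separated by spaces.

Post-order on an expression tree gives postfix notation: for each operator, emit left operand, right operand, then the operator.

8 5 3 - - 4 2 + 9 + -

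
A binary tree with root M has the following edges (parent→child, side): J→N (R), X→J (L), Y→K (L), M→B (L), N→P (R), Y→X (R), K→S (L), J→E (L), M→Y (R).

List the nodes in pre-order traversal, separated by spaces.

M B Y K S X J E N P

Pre-order visits the node, then its left subtree, then its right subtree.
Visit M.
At M: go left to B.
  B is a leaf — visit B.
At M: go right to Y.
  Visit Y.
  At Y: go left to K.
    Visit K.
    At K: go left to S.
      S is a leaf — visit S.
    At K: no right child.
  At Y: go right to X.
    Visit X.
    At X: go left to J.
      Visit J.
      At J: go left to E.
        E is a leaf — visit E.
      At J: go right to N.
        Visit N.
        At N: no left child.
        At N: go right to P.
          P is a leaf — visit P.
    At X: no right child.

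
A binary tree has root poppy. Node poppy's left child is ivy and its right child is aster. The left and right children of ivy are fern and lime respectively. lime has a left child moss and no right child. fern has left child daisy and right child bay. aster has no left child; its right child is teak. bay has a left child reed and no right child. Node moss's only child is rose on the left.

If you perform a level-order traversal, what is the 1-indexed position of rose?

Level-order visits nodes level by level from the root, left to right within each level.
Level 0: poppy
Level 1: ivy, aster
Level 2: fern, lime, teak
Level 3: daisy, bay, moss
Level 4: reed, rose
Full level-order sequence: poppy, ivy, aster, fern, lime, teak, daisy, bay, moss, reed, rose.

11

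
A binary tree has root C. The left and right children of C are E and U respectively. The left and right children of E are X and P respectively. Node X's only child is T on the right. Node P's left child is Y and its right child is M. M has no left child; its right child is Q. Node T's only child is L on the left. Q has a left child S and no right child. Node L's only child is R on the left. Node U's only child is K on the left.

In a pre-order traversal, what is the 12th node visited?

Pre-order visits the node, then its left subtree, then its right subtree.
Visit C.
At C: go left to E.
  Visit E.
  At E: go left to X.
    Visit X.
    At X: no left child.
    At X: go right to T.
      Visit T.
      At T: go left to L.
        Visit L.
        At L: go left to R.
          R is a leaf — visit R.
        At L: no right child.
      At T: no right child.
  At E: go right to P.
    Visit P.
    At P: go left to Y.
      Y is a leaf — visit Y.
    At P: go right to M.
      Visit M.
      At M: no left child.
      At M: go right to Q.
        Visit Q.
        At Q: go left to S.
          S is a leaf — visit S.
        At Q: no right child.
At C: go right to U.
  Visit U.
  At U: go left to K.
    K is a leaf — visit K.
  At U: no right child.
Full pre-order sequence: C, E, X, T, L, R, P, Y, M, Q, S, U, K.

U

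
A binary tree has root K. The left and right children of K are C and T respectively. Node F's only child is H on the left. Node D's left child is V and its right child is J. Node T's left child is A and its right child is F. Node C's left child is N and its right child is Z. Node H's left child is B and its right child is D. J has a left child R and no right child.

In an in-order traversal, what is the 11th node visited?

In-order visits the left subtree, then the node, then the right subtree.
At K: go left to C.
  At C: go left to N.
    N is a leaf — visit N.
  Visit C.
  At C: go right to Z.
    Z is a leaf — visit Z.
Visit K.
At K: go right to T.
  At T: go left to A.
    A is a leaf — visit A.
  Visit T.
  At T: go right to F.
    At F: go left to H.
      At H: go left to B.
        B is a leaf — visit B.
      Visit H.
      At H: go right to D.
        At D: go left to V.
          V is a leaf — visit V.
        Visit D.
        At D: go right to J.
          At J: go left to R.
            R is a leaf — visit R.
          Visit J.
          At J: no right child.
    Visit F.
    At F: no right child.
Full in-order sequence: N, C, Z, K, A, T, B, H, V, D, R, J, F.

R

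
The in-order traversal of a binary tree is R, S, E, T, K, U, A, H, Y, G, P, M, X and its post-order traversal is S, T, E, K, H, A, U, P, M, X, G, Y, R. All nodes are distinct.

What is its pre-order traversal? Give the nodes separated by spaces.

The last element of post-order is the root; it splits in-order into left and right subtrees.
Root R: left subtree has 0 nodes { }, right has 12 {S, E, T, K, U, A, H, Y, G, P, M, X}.
  Root Y: left subtree has 7 nodes {S, E, T, K, U, A, H}, right has 4 {G, P, M, X}.
    Root U: left subtree has 4 nodes {S, E, T, K}, right has 2 {A, H}.
      Root K: left subtree has 3 nodes {S, E, T}, right has 0 { }.
        Root E: left subtree has 1 node {S}, right has 1 {T}.
      Root A: left subtree has 0 nodes { }, right has 1 {H}.
    Root G: left subtree has 0 nodes { }, right has 3 {P, M, X}.
      Root X: left subtree has 2 nodes {P, M}, right has 0 { }.
        Root M: left subtree has 1 node {P}, right has 0 { }.

R Y U K E S T A H G X M P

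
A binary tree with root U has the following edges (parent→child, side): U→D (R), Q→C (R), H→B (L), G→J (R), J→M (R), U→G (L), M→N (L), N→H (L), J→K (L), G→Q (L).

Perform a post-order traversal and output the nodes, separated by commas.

C, Q, K, B, H, N, M, J, G, D, U

Post-order visits the left subtree, then the right subtree, then the node.
At U: go left to G.
  At G: go left to Q.
    At Q: no left child.
    At Q: go right to C.
      C is a leaf — visit C.
    Visit Q.
  At G: go right to J.
    At J: go left to K.
      K is a leaf — visit K.
    At J: go right to M.
      At M: go left to N.
        At N: go left to H.
          At H: go left to B.
            B is a leaf — visit B.
          At H: no right child.
          Visit H.
        At N: no right child.
        Visit N.
      At M: no right child.
      Visit M.
    Visit J.
  Visit G.
At U: go right to D.
  D is a leaf — visit D.
Visit U.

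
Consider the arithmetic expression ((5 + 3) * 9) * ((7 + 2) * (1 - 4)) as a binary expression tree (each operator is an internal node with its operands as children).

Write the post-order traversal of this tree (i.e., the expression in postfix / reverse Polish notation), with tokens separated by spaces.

5 3 + 9 * 7 2 + 1 4 - * *

Post-order on an expression tree gives postfix notation: for each operator, emit left operand, right operand, then the operator.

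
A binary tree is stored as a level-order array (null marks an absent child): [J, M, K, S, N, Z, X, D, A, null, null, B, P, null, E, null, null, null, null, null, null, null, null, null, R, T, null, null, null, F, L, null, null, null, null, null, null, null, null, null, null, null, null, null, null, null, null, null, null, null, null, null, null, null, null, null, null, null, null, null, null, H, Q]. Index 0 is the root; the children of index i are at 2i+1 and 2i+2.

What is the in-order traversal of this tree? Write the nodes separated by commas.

D, S, A, M, N, J, B, R, Z, T, P, K, X, F, E, H, L, Q

In-order visits the left subtree, then the node, then the right subtree.
At J: go left to M.
  At M: go left to S.
    At S: go left to D.
      D is a leaf — visit D.
    Visit S.
    At S: go right to A.
      A is a leaf — visit A.
  Visit M.
  At M: go right to N.
    N is a leaf — visit N.
Visit J.
At J: go right to K.
  At K: go left to Z.
    At Z: go left to B.
      At B: no left child.
      Visit B.
      At B: go right to R.
        R is a leaf — visit R.
    Visit Z.
    At Z: go right to P.
      At P: go left to T.
        T is a leaf — visit T.
      Visit P.
      At P: no right child.
  Visit K.
  At K: go right to X.
    At X: no left child.
    Visit X.
    At X: go right to E.
      At E: go left to F.
        F is a leaf — visit F.
      Visit E.
      At E: go right to L.
        At L: go left to H.
          H is a leaf — visit H.
        Visit L.
        At L: go right to Q.
          Q is a leaf — visit Q.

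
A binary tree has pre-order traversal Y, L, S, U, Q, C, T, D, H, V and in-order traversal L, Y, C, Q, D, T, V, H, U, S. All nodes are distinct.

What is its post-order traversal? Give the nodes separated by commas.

L, C, D, V, H, T, Q, U, S, Y

The first element of pre-order is the root; it splits in-order into left and right subtrees.
Root Y: left subtree has 1 node {L}, right has 8 {C, Q, D, T, V, H, U, S}.
  Root S: left subtree has 7 nodes {C, Q, D, T, V, H, U}, right has 0 { }.
    Root U: left subtree has 6 nodes {C, Q, D, T, V, H}, right has 0 { }.
      Root Q: left subtree has 1 node {C}, right has 4 {D, T, V, H}.
        Root T: left subtree has 1 node {D}, right has 2 {V, H}.
          Root H: left subtree has 1 node {V}, right has 0 { }.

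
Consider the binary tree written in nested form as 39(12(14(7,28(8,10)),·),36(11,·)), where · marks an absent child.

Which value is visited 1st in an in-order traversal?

7

In-order visits the left subtree, then the node, then the right subtree.
At 39: go left to 12.
  At 12: go left to 14.
    At 14: go left to 7.
      7 is a leaf — visit 7.
    Visit 14.
    At 14: go right to 28.
      At 28: go left to 8.
        8 is a leaf — visit 8.
      Visit 28.
      At 28: go right to 10.
        10 is a leaf — visit 10.
  Visit 12.
  At 12: no right child.
Visit 39.
At 39: go right to 36.
  At 36: go left to 11.
    11 is a leaf — visit 11.
  Visit 36.
  At 36: no right child.
Full in-order sequence: 7, 14, 8, 28, 10, 12, 39, 11, 36.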